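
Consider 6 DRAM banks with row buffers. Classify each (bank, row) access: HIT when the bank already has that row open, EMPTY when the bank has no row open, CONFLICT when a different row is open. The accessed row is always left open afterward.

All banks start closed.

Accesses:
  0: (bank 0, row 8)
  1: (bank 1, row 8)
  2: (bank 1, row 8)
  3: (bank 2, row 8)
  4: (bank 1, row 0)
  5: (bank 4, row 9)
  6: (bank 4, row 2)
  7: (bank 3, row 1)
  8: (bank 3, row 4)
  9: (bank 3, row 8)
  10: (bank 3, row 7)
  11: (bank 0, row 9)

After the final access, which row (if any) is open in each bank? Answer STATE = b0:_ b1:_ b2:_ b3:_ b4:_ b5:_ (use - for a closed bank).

#0 (0,8) E
#1 (1,8) E
#2 (1,8) H  (was 8)
#3 (2,8) E
#4 (1,0) C  (was 8)
#5 (4,9) E
#6 (4,2) C  (was 9)
#7 (3,1) E
#8 (3,4) C  (was 1)
#9 (3,8) C  (was 4)
#10 (3,7) C  (was 8)
#11 (0,9) C  (was 8)

STATE = b0:9 b1:0 b2:8 b3:7 b4:2 b5:-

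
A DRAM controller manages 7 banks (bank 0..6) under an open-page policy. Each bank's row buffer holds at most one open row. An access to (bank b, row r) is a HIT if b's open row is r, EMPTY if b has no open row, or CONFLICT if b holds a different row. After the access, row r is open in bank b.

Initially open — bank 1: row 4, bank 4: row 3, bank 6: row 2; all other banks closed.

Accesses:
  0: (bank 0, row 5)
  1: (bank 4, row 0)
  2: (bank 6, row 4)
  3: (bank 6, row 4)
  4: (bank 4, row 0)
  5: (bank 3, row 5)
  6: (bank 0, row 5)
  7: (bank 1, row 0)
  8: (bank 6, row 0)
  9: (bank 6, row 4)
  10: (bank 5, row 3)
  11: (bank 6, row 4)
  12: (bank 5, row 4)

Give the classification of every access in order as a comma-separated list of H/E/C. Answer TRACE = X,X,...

TRACE = E,C,C,H,H,E,H,C,C,C,E,H,C

  [0] b0 r5: no row ⇒ E
  [1] b4 r0: had r3 ⇒ C
  [2] b6 r4: had r2 ⇒ C
  [3] b6 r4: had r4 ⇒ H
  [4] b4 r0: had r0 ⇒ H
  [5] b3 r5: no row ⇒ E
  [6] b0 r5: had r5 ⇒ H
  [7] b1 r0: had r4 ⇒ C
  [8] b6 r0: had r4 ⇒ C
  [9] b6 r4: had r0 ⇒ C
  [10] b5 r3: no row ⇒ E
  [11] b6 r4: had r4 ⇒ H
  [12] b5 r4: had r3 ⇒ C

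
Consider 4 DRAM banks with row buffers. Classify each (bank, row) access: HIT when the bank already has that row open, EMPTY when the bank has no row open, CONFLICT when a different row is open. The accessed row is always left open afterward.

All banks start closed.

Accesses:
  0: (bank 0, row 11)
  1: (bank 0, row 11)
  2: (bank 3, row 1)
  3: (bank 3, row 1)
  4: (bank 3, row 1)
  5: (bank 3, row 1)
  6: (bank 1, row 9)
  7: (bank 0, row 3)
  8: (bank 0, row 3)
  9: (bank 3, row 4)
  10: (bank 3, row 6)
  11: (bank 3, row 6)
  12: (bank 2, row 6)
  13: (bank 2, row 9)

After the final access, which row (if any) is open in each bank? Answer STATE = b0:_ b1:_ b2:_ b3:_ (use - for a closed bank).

#0 (0,11) E
#1 (0,11) H  (was 11)
#2 (3,1) E
#3 (3,1) H  (was 1)
#4 (3,1) H  (was 1)
#5 (3,1) H  (was 1)
#6 (1,9) E
#7 (0,3) C  (was 11)
#8 (0,3) H  (was 3)
#9 (3,4) C  (was 1)
#10 (3,6) C  (was 4)
#11 (3,6) H  (was 6)
#12 (2,6) E
#13 (2,9) C  (was 6)

STATE = b0:3 b1:9 b2:9 b3:6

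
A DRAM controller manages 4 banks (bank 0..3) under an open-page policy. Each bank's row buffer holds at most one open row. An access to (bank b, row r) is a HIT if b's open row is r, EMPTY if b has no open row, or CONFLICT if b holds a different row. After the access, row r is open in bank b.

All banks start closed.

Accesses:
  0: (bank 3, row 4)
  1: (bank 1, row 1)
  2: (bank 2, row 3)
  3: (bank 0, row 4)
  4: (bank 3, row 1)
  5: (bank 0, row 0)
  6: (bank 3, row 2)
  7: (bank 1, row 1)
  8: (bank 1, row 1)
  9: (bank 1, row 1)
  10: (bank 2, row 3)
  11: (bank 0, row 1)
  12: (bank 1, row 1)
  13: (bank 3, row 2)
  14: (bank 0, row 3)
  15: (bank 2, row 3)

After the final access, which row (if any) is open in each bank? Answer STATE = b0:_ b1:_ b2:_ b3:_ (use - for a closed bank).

0: bank 3 row 4 — prev None → EMPTY
1: bank 1 row 1 — prev None → EMPTY
2: bank 2 row 3 — prev None → EMPTY
3: bank 0 row 4 — prev None → EMPTY
4: bank 3 row 1 — prev 4 → CONFLICT
5: bank 0 row 0 — prev 4 → CONFLICT
6: bank 3 row 2 — prev 1 → CONFLICT
7: bank 1 row 1 — prev 1 → HIT
8: bank 1 row 1 — prev 1 → HIT
9: bank 1 row 1 — prev 1 → HIT
10: bank 2 row 3 — prev 3 → HIT
11: bank 0 row 1 — prev 0 → CONFLICT
12: bank 1 row 1 — prev 1 → HIT
13: bank 3 row 2 — prev 2 → HIT
14: bank 0 row 3 — prev 1 → CONFLICT
15: bank 2 row 3 — prev 3 → HIT

STATE = b0:3 b1:1 b2:3 b3:2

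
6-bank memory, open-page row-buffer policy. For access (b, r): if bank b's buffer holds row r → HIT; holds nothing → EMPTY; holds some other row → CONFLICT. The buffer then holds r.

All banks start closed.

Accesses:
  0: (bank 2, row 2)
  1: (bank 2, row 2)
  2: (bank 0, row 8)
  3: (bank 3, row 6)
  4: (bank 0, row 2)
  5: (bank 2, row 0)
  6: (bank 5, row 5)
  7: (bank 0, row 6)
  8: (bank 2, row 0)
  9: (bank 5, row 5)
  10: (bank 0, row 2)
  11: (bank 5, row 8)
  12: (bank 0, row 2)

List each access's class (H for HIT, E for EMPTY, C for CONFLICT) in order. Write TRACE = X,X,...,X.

#0 (2,2) E
#1 (2,2) H  (was 2)
#2 (0,8) E
#3 (3,6) E
#4 (0,2) C  (was 8)
#5 (2,0) C  (was 2)
#6 (5,5) E
#7 (0,6) C  (was 2)
#8 (2,0) H  (was 0)
#9 (5,5) H  (was 5)
#10 (0,2) C  (was 6)
#11 (5,8) C  (was 5)
#12 (0,2) H  (was 2)

TRACE = E,H,E,E,C,C,E,C,H,H,C,C,H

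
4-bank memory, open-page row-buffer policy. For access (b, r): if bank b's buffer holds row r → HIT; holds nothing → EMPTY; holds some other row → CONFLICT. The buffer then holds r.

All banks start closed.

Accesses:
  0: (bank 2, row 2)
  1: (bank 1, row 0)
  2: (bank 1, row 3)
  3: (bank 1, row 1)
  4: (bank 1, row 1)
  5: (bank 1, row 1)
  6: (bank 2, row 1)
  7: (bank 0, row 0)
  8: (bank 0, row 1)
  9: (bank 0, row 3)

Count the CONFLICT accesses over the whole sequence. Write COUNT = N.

COUNT = 5

0: bank 2 row 2 — prev None → EMPTY
1: bank 1 row 0 — prev None → EMPTY
2: bank 1 row 3 — prev 0 → CONFLICT
3: bank 1 row 1 — prev 3 → CONFLICT
4: bank 1 row 1 — prev 1 → HIT
5: bank 1 row 1 — prev 1 → HIT
6: bank 2 row 1 — prev 2 → CONFLICT
7: bank 0 row 0 — prev None → EMPTY
8: bank 0 row 1 — prev 0 → CONFLICT
9: bank 0 row 3 — prev 1 → CONFLICT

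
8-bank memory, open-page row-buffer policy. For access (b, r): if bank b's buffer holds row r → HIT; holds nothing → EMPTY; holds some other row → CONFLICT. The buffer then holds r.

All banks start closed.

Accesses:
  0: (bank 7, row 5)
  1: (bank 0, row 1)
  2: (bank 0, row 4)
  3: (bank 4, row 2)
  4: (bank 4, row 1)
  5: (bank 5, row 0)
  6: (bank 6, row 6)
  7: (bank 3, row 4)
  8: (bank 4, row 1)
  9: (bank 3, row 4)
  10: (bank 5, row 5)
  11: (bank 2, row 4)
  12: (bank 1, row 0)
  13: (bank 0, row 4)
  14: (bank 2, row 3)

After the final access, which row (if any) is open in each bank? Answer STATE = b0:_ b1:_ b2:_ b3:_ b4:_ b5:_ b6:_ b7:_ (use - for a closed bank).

  [0] b7 r5: no row ⇒ E
  [1] b0 r1: no row ⇒ E
  [2] b0 r4: had r1 ⇒ C
  [3] b4 r2: no row ⇒ E
  [4] b4 r1: had r2 ⇒ C
  [5] b5 r0: no row ⇒ E
  [6] b6 r6: no row ⇒ E
  [7] b3 r4: no row ⇒ E
  [8] b4 r1: had r1 ⇒ H
  [9] b3 r4: had r4 ⇒ H
  [10] b5 r5: had r0 ⇒ C
  [11] b2 r4: no row ⇒ E
  [12] b1 r0: no row ⇒ E
  [13] b0 r4: had r4 ⇒ H
  [14] b2 r3: had r4 ⇒ C

STATE = b0:4 b1:0 b2:3 b3:4 b4:1 b5:5 b6:6 b7:5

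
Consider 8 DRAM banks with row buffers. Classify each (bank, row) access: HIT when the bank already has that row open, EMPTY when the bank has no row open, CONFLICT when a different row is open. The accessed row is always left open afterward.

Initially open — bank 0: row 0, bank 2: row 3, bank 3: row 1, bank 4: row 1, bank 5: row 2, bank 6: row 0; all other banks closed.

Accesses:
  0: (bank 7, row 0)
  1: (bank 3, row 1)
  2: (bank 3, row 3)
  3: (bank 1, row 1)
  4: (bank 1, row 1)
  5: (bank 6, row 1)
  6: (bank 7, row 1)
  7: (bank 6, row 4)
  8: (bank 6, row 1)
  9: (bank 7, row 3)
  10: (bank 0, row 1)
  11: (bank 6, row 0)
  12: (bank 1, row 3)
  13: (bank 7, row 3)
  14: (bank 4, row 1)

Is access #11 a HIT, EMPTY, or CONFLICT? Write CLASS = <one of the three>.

#0 (7,0) E
#1 (3,1) H  (was 1)
#2 (3,3) C  (was 1)
#3 (1,1) E
#4 (1,1) H  (was 1)
#5 (6,1) C  (was 0)
#6 (7,1) C  (was 0)
#7 (6,4) C  (was 1)
#8 (6,1) C  (was 4)
#9 (7,3) C  (was 1)
#10 (0,1) C  (was 0)
#11 (6,0) C  (was 1)
#12 (1,3) C  (was 1)
#13 (7,3) H  (was 3)
#14 (4,1) H  (was 1)

CLASS = CONFLICT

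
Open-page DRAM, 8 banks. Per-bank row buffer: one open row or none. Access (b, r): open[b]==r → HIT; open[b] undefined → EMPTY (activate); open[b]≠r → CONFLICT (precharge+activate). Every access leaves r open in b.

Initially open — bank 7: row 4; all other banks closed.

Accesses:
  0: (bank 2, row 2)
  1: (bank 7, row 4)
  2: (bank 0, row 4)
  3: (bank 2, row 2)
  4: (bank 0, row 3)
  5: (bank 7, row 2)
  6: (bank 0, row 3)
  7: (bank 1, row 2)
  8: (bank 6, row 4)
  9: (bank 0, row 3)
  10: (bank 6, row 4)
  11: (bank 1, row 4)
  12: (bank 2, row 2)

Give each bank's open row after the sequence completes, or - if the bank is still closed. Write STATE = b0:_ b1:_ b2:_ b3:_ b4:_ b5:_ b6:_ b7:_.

STATE = b0:3 b1:4 b2:2 b3:- b4:- b5:- b6:4 b7:2

0: bank 2 row 2 — prev None → EMPTY
1: bank 7 row 4 — prev 4 → HIT
2: bank 0 row 4 — prev None → EMPTY
3: bank 2 row 2 — prev 2 → HIT
4: bank 0 row 3 — prev 4 → CONFLICT
5: bank 7 row 2 — prev 4 → CONFLICT
6: bank 0 row 3 — prev 3 → HIT
7: bank 1 row 2 — prev None → EMPTY
8: bank 6 row 4 — prev None → EMPTY
9: bank 0 row 3 — prev 3 → HIT
10: bank 6 row 4 — prev 4 → HIT
11: bank 1 row 4 — prev 2 → CONFLICT
12: bank 2 row 2 — prev 2 → HIT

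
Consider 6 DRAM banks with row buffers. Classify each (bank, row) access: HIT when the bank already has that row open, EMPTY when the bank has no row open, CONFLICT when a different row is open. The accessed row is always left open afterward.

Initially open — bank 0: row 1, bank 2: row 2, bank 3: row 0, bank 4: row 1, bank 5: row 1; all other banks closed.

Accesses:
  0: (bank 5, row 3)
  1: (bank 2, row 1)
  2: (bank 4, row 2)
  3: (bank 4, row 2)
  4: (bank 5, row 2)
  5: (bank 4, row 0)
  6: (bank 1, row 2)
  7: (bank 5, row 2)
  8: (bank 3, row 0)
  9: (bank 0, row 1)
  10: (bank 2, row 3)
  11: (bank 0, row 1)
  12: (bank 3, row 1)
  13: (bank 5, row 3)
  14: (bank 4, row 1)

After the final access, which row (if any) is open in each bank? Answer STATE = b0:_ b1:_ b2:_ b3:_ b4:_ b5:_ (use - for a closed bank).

step 0: bank5 1->3 [CONFLICT]
step 1: bank2 2->1 [CONFLICT]
step 2: bank4 1->2 [CONFLICT]
step 3: bank4 2->2 [HIT]
step 4: bank5 3->2 [CONFLICT]
step 5: bank4 2->0 [CONFLICT]
step 6: bank1 None->2 [EMPTY]
step 7: bank5 2->2 [HIT]
step 8: bank3 0->0 [HIT]
step 9: bank0 1->1 [HIT]
step 10: bank2 1->3 [CONFLICT]
step 11: bank0 1->1 [HIT]
step 12: bank3 0->1 [CONFLICT]
step 13: bank5 2->3 [CONFLICT]
step 14: bank4 0->1 [CONFLICT]

STATE = b0:1 b1:2 b2:3 b3:1 b4:1 b5:3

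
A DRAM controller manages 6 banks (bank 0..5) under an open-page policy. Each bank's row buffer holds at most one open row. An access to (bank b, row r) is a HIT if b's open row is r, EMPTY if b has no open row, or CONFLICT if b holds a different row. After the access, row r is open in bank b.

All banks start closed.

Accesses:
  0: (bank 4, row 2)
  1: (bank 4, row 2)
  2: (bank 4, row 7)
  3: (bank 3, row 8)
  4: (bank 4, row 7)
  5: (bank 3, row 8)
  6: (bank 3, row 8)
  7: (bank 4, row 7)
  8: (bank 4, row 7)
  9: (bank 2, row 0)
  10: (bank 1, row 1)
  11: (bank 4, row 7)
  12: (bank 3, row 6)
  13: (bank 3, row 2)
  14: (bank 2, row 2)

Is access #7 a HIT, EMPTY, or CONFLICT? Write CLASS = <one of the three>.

  [0] b4 r2: no row ⇒ E
  [1] b4 r2: had r2 ⇒ H
  [2] b4 r7: had r2 ⇒ C
  [3] b3 r8: no row ⇒ E
  [4] b4 r7: had r7 ⇒ H
  [5] b3 r8: had r8 ⇒ H
  [6] b3 r8: had r8 ⇒ H
  [7] b4 r7: had r7 ⇒ H
  [8] b4 r7: had r7 ⇒ H
  [9] b2 r0: no row ⇒ E
  [10] b1 r1: no row ⇒ E
  [11] b4 r7: had r7 ⇒ H
  [12] b3 r6: had r8 ⇒ C
  [13] b3 r2: had r6 ⇒ C
  [14] b2 r2: had r0 ⇒ C

CLASS = HIT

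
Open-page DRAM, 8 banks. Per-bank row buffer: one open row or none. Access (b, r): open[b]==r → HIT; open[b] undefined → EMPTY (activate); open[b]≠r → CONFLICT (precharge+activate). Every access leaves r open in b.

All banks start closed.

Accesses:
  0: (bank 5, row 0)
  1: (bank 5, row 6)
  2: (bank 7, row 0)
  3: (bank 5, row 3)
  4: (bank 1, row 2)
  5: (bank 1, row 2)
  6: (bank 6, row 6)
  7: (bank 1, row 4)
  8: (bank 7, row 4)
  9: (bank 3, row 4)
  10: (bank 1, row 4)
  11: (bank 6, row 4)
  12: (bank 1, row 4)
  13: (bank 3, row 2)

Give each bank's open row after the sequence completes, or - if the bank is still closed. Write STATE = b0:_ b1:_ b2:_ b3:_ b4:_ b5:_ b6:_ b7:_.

step 0: bank5 None->0 [EMPTY]
step 1: bank5 0->6 [CONFLICT]
step 2: bank7 None->0 [EMPTY]
step 3: bank5 6->3 [CONFLICT]
step 4: bank1 None->2 [EMPTY]
step 5: bank1 2->2 [HIT]
step 6: bank6 None->6 [EMPTY]
step 7: bank1 2->4 [CONFLICT]
step 8: bank7 0->4 [CONFLICT]
step 9: bank3 None->4 [EMPTY]
step 10: bank1 4->4 [HIT]
step 11: bank6 6->4 [CONFLICT]
step 12: bank1 4->4 [HIT]
step 13: bank3 4->2 [CONFLICT]

STATE = b0:- b1:4 b2:- b3:2 b4:- b5:3 b6:4 b7:4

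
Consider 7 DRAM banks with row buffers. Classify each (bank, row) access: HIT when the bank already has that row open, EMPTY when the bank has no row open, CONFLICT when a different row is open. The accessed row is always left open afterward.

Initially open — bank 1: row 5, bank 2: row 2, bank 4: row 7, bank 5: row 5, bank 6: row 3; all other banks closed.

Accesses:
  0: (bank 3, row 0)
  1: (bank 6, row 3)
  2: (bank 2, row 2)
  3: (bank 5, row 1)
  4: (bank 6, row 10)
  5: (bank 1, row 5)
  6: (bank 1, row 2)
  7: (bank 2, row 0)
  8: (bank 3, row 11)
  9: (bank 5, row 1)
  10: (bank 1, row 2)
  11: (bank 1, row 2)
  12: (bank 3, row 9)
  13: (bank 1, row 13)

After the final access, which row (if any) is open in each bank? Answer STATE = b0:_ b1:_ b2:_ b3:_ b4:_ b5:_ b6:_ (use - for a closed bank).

#0 (3,0) E
#1 (6,3) H  (was 3)
#2 (2,2) H  (was 2)
#3 (5,1) C  (was 5)
#4 (6,10) C  (was 3)
#5 (1,5) H  (was 5)
#6 (1,2) C  (was 5)
#7 (2,0) C  (was 2)
#8 (3,11) C  (was 0)
#9 (5,1) H  (was 1)
#10 (1,2) H  (was 2)
#11 (1,2) H  (was 2)
#12 (3,9) C  (was 11)
#13 (1,13) C  (was 2)

STATE = b0:- b1:13 b2:0 b3:9 b4:7 b5:1 b6:10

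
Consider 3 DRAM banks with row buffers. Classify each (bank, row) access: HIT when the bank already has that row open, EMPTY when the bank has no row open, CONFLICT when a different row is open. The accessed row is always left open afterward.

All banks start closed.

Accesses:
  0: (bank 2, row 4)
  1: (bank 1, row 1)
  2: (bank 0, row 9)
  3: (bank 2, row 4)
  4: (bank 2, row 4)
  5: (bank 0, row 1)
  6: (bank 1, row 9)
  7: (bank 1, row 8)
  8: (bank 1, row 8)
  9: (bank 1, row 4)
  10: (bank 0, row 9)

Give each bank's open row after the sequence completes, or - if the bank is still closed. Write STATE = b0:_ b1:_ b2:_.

STATE = b0:9 b1:4 b2:4

step 0: bank2 None->4 [EMPTY]
step 1: bank1 None->1 [EMPTY]
step 2: bank0 None->9 [EMPTY]
step 3: bank2 4->4 [HIT]
step 4: bank2 4->4 [HIT]
step 5: bank0 9->1 [CONFLICT]
step 6: bank1 1->9 [CONFLICT]
step 7: bank1 9->8 [CONFLICT]
step 8: bank1 8->8 [HIT]
step 9: bank1 8->4 [CONFLICT]
step 10: bank0 1->9 [CONFLICT]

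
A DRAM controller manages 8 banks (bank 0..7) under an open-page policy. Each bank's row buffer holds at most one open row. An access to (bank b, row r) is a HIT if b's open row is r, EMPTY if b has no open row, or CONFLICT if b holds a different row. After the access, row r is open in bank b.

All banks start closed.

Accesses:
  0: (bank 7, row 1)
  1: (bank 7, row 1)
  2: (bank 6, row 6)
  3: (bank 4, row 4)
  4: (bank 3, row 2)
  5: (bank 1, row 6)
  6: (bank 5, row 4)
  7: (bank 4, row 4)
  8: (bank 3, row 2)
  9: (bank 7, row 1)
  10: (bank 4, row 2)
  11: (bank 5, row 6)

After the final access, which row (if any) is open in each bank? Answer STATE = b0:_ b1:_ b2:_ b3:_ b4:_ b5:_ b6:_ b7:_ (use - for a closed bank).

step 0: bank7 None->1 [EMPTY]
step 1: bank7 1->1 [HIT]
step 2: bank6 None->6 [EMPTY]
step 3: bank4 None->4 [EMPTY]
step 4: bank3 None->2 [EMPTY]
step 5: bank1 None->6 [EMPTY]
step 6: bank5 None->4 [EMPTY]
step 7: bank4 4->4 [HIT]
step 8: bank3 2->2 [HIT]
step 9: bank7 1->1 [HIT]
step 10: bank4 4->2 [CONFLICT]
step 11: bank5 4->6 [CONFLICT]

STATE = b0:- b1:6 b2:- b3:2 b4:2 b5:6 b6:6 b7:1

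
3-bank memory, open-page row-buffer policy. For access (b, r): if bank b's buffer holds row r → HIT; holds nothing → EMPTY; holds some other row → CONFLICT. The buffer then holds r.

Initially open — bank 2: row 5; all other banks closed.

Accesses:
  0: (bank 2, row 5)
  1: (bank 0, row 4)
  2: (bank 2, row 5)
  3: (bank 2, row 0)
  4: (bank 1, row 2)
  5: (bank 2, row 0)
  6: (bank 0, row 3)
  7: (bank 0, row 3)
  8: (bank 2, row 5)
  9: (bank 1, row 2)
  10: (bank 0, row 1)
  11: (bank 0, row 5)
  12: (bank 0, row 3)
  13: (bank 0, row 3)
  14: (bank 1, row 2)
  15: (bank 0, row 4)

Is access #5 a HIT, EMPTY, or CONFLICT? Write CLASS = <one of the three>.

#0 (2,5) H  (was 5)
#1 (0,4) E
#2 (2,5) H  (was 5)
#3 (2,0) C  (was 5)
#4 (1,2) E
#5 (2,0) H  (was 0)
#6 (0,3) C  (was 4)
#7 (0,3) H  (was 3)
#8 (2,5) C  (was 0)
#9 (1,2) H  (was 2)
#10 (0,1) C  (was 3)
#11 (0,5) C  (was 1)
#12 (0,3) C  (was 5)
#13 (0,3) H  (was 3)
#14 (1,2) H  (was 2)
#15 (0,4) C  (was 3)

CLASS = HIT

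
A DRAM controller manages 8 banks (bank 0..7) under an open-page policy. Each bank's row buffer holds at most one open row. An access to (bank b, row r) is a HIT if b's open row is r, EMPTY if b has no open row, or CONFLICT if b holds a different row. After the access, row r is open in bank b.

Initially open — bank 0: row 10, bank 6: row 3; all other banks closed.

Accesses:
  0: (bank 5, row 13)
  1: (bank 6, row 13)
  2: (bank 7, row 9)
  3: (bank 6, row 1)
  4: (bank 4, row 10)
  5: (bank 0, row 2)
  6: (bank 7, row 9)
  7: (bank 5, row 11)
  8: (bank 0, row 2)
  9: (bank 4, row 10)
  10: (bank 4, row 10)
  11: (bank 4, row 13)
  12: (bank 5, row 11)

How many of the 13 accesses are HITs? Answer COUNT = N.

0: bank 5 row 13 — prev None → EMPTY
1: bank 6 row 13 — prev 3 → CONFLICT
2: bank 7 row 9 — prev None → EMPTY
3: bank 6 row 1 — prev 13 → CONFLICT
4: bank 4 row 10 — prev None → EMPTY
5: bank 0 row 2 — prev 10 → CONFLICT
6: bank 7 row 9 — prev 9 → HIT
7: bank 5 row 11 — prev 13 → CONFLICT
8: bank 0 row 2 — prev 2 → HIT
9: bank 4 row 10 — prev 10 → HIT
10: bank 4 row 10 — prev 10 → HIT
11: bank 4 row 13 — prev 10 → CONFLICT
12: bank 5 row 11 — prev 11 → HIT

COUNT = 5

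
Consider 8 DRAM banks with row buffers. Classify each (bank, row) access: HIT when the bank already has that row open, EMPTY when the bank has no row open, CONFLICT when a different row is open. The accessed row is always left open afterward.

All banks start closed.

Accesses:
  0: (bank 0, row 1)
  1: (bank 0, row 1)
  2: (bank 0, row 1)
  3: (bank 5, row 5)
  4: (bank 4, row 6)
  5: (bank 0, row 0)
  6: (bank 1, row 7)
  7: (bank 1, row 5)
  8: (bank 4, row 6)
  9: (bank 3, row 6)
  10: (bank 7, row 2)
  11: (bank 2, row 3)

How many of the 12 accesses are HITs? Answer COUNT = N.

#0 (0,1) E
#1 (0,1) H  (was 1)
#2 (0,1) H  (was 1)
#3 (5,5) E
#4 (4,6) E
#5 (0,0) C  (was 1)
#6 (1,7) E
#7 (1,5) C  (was 7)
#8 (4,6) H  (was 6)
#9 (3,6) E
#10 (7,2) E
#11 (2,3) E

COUNT = 3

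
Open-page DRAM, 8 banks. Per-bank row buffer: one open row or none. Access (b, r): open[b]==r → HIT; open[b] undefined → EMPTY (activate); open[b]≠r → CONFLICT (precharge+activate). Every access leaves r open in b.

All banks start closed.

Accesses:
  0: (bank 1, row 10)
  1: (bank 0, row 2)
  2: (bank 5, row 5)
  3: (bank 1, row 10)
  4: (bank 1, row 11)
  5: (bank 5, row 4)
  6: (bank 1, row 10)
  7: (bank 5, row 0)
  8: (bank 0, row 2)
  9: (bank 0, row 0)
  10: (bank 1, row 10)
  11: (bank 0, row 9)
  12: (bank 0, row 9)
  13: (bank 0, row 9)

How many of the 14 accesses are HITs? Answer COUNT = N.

COUNT = 5

#0 (1,10) E
#1 (0,2) E
#2 (5,5) E
#3 (1,10) H  (was 10)
#4 (1,11) C  (was 10)
#5 (5,4) C  (was 5)
#6 (1,10) C  (was 11)
#7 (5,0) C  (was 4)
#8 (0,2) H  (was 2)
#9 (0,0) C  (was 2)
#10 (1,10) H  (was 10)
#11 (0,9) C  (was 0)
#12 (0,9) H  (was 9)
#13 (0,9) H  (was 9)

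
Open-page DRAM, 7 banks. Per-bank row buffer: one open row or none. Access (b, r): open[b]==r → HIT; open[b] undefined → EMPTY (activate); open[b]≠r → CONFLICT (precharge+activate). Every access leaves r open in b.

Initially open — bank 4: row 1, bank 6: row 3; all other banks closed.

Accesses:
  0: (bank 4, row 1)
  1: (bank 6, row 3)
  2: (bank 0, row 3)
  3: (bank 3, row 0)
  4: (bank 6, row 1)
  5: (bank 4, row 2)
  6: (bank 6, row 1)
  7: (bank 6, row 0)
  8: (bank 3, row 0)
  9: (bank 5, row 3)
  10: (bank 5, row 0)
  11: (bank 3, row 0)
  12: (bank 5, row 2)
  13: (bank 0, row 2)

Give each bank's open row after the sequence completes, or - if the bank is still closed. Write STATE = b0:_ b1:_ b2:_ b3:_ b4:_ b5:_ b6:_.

STATE = b0:2 b1:- b2:- b3:0 b4:2 b5:2 b6:0

  [0] b4 r1: had r1 ⇒ H
  [1] b6 r3: had r3 ⇒ H
  [2] b0 r3: no row ⇒ E
  [3] b3 r0: no row ⇒ E
  [4] b6 r1: had r3 ⇒ C
  [5] b4 r2: had r1 ⇒ C
  [6] b6 r1: had r1 ⇒ H
  [7] b6 r0: had r1 ⇒ C
  [8] b3 r0: had r0 ⇒ H
  [9] b5 r3: no row ⇒ E
  [10] b5 r0: had r3 ⇒ C
  [11] b3 r0: had r0 ⇒ H
  [12] b5 r2: had r0 ⇒ C
  [13] b0 r2: had r3 ⇒ C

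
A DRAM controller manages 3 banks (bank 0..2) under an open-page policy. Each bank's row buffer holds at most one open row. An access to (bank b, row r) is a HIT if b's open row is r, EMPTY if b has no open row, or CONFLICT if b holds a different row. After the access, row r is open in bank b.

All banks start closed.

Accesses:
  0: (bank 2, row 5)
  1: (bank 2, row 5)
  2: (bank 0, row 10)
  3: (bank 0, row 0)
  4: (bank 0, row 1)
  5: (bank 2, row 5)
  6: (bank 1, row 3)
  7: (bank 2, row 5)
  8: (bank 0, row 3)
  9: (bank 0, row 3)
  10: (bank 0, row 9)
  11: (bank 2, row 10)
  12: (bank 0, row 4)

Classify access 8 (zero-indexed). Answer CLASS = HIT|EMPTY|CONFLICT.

0: bank 2 row 5 — prev None → EMPTY
1: bank 2 row 5 — prev 5 → HIT
2: bank 0 row 10 — prev None → EMPTY
3: bank 0 row 0 — prev 10 → CONFLICT
4: bank 0 row 1 — prev 0 → CONFLICT
5: bank 2 row 5 — prev 5 → HIT
6: bank 1 row 3 — prev None → EMPTY
7: bank 2 row 5 — prev 5 → HIT
8: bank 0 row 3 — prev 1 → CONFLICT
9: bank 0 row 3 — prev 3 → HIT
10: bank 0 row 9 — prev 3 → CONFLICT
11: bank 2 row 10 — prev 5 → CONFLICT
12: bank 0 row 4 — prev 9 → CONFLICT

CLASS = CONFLICT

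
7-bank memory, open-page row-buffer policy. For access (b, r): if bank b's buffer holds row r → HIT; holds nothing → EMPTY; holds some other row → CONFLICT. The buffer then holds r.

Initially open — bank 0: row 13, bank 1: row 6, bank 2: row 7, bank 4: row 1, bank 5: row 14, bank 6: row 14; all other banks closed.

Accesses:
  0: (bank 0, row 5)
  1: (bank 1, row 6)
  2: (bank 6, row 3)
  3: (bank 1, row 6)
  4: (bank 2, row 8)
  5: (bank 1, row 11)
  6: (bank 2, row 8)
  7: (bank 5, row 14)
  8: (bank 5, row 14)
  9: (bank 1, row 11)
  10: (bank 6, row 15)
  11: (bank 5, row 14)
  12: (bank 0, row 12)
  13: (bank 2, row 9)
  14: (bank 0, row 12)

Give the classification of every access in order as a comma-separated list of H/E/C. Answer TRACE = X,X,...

TRACE = C,H,C,H,C,C,H,H,H,H,C,H,C,C,H

  [0] b0 r5: had r13 ⇒ C
  [1] b1 r6: had r6 ⇒ H
  [2] b6 r3: had r14 ⇒ C
  [3] b1 r6: had r6 ⇒ H
  [4] b2 r8: had r7 ⇒ C
  [5] b1 r11: had r6 ⇒ C
  [6] b2 r8: had r8 ⇒ H
  [7] b5 r14: had r14 ⇒ H
  [8] b5 r14: had r14 ⇒ H
  [9] b1 r11: had r11 ⇒ H
  [10] b6 r15: had r3 ⇒ C
  [11] b5 r14: had r14 ⇒ H
  [12] b0 r12: had r5 ⇒ C
  [13] b2 r9: had r8 ⇒ C
  [14] b0 r12: had r12 ⇒ H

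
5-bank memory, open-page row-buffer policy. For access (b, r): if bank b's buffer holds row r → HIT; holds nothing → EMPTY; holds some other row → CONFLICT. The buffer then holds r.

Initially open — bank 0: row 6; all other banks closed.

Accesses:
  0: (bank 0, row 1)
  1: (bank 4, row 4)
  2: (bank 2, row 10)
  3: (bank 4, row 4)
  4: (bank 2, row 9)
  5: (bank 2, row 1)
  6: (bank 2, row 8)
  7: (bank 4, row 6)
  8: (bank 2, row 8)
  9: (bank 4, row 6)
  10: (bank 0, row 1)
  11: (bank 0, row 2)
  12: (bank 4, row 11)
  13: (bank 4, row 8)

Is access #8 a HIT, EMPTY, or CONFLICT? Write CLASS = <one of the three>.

#0 (0,1) C  (was 6)
#1 (4,4) E
#2 (2,10) E
#3 (4,4) H  (was 4)
#4 (2,9) C  (was 10)
#5 (2,1) C  (was 9)
#6 (2,8) C  (was 1)
#7 (4,6) C  (was 4)
#8 (2,8) H  (was 8)
#9 (4,6) H  (was 6)
#10 (0,1) H  (was 1)
#11 (0,2) C  (was 1)
#12 (4,11) C  (was 6)
#13 (4,8) C  (was 11)

CLASS = HIT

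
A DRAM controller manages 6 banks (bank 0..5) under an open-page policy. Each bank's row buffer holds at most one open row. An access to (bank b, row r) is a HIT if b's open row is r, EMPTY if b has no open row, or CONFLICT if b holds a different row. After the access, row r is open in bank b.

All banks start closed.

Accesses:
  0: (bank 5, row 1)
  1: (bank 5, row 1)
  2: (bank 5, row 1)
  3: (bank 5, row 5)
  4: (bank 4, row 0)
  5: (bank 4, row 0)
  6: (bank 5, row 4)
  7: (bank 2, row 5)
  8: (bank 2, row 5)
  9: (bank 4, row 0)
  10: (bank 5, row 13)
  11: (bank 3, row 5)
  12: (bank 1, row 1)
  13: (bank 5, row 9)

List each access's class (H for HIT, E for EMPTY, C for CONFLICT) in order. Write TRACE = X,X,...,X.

0: bank 5 row 1 — prev None → EMPTY
1: bank 5 row 1 — prev 1 → HIT
2: bank 5 row 1 — prev 1 → HIT
3: bank 5 row 5 — prev 1 → CONFLICT
4: bank 4 row 0 — prev None → EMPTY
5: bank 4 row 0 — prev 0 → HIT
6: bank 5 row 4 — prev 5 → CONFLICT
7: bank 2 row 5 — prev None → EMPTY
8: bank 2 row 5 — prev 5 → HIT
9: bank 4 row 0 — prev 0 → HIT
10: bank 5 row 13 — prev 4 → CONFLICT
11: bank 3 row 5 — prev None → EMPTY
12: bank 1 row 1 — prev None → EMPTY
13: bank 5 row 9 — prev 13 → CONFLICT

TRACE = E,H,H,C,E,H,C,E,H,H,C,E,E,C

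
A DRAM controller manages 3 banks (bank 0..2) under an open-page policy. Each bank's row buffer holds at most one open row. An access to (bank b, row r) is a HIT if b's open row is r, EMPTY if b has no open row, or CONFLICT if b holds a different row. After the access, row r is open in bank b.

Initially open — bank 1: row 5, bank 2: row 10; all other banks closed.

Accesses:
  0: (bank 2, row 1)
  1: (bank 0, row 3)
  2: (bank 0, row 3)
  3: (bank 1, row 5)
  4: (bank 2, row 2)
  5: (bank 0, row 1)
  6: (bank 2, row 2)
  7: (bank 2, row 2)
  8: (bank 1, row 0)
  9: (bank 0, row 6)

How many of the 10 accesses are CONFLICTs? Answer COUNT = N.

COUNT = 5

  [0] b2 r1: had r10 ⇒ C
  [1] b0 r3: no row ⇒ E
  [2] b0 r3: had r3 ⇒ H
  [3] b1 r5: had r5 ⇒ H
  [4] b2 r2: had r1 ⇒ C
  [5] b0 r1: had r3 ⇒ C
  [6] b2 r2: had r2 ⇒ H
  [7] b2 r2: had r2 ⇒ H
  [8] b1 r0: had r5 ⇒ C
  [9] b0 r6: had r1 ⇒ C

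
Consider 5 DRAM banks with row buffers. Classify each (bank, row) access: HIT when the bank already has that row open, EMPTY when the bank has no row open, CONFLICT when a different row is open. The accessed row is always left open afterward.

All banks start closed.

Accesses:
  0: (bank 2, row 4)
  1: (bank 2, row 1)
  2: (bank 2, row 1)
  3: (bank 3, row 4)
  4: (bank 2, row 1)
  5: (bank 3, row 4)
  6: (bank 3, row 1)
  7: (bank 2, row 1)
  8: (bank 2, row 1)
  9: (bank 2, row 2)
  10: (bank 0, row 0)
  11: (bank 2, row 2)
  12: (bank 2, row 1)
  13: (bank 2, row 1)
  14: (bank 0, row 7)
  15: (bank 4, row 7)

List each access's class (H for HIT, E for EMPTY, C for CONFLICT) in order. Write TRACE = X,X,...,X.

step 0: bank2 None->4 [EMPTY]
step 1: bank2 4->1 [CONFLICT]
step 2: bank2 1->1 [HIT]
step 3: bank3 None->4 [EMPTY]
step 4: bank2 1->1 [HIT]
step 5: bank3 4->4 [HIT]
step 6: bank3 4->1 [CONFLICT]
step 7: bank2 1->1 [HIT]
step 8: bank2 1->1 [HIT]
step 9: bank2 1->2 [CONFLICT]
step 10: bank0 None->0 [EMPTY]
step 11: bank2 2->2 [HIT]
step 12: bank2 2->1 [CONFLICT]
step 13: bank2 1->1 [HIT]
step 14: bank0 0->7 [CONFLICT]
step 15: bank4 None->7 [EMPTY]

TRACE = E,C,H,E,H,H,C,H,H,C,E,H,C,H,C,E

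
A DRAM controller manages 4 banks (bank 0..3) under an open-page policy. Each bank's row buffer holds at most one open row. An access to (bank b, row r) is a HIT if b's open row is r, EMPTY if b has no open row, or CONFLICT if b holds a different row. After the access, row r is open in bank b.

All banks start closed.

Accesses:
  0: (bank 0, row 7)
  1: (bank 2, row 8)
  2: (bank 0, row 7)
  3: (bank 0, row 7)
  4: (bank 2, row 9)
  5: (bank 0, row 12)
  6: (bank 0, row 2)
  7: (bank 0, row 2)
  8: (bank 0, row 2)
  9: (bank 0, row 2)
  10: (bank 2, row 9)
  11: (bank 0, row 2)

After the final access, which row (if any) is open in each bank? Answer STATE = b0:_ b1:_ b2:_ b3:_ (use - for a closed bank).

STATE = b0:2 b1:- b2:9 b3:-

  [0] b0 r7: no row ⇒ E
  [1] b2 r8: no row ⇒ E
  [2] b0 r7: had r7 ⇒ H
  [3] b0 r7: had r7 ⇒ H
  [4] b2 r9: had r8 ⇒ C
  [5] b0 r12: had r7 ⇒ C
  [6] b0 r2: had r12 ⇒ C
  [7] b0 r2: had r2 ⇒ H
  [8] b0 r2: had r2 ⇒ H
  [9] b0 r2: had r2 ⇒ H
  [10] b2 r9: had r9 ⇒ H
  [11] b0 r2: had r2 ⇒ H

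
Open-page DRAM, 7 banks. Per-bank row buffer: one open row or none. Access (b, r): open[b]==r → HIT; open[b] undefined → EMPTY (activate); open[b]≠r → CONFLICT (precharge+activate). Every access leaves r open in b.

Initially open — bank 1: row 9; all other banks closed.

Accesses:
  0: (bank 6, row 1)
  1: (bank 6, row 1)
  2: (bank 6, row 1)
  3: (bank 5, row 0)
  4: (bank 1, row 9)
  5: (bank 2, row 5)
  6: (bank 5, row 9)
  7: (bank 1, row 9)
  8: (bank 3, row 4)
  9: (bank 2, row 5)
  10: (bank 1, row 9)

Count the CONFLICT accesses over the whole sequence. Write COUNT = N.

  [0] b6 r1: no row ⇒ E
  [1] b6 r1: had r1 ⇒ H
  [2] b6 r1: had r1 ⇒ H
  [3] b5 r0: no row ⇒ E
  [4] b1 r9: had r9 ⇒ H
  [5] b2 r5: no row ⇒ E
  [6] b5 r9: had r0 ⇒ C
  [7] b1 r9: had r9 ⇒ H
  [8] b3 r4: no row ⇒ E
  [9] b2 r5: had r5 ⇒ H
  [10] b1 r9: had r9 ⇒ H

COUNT = 1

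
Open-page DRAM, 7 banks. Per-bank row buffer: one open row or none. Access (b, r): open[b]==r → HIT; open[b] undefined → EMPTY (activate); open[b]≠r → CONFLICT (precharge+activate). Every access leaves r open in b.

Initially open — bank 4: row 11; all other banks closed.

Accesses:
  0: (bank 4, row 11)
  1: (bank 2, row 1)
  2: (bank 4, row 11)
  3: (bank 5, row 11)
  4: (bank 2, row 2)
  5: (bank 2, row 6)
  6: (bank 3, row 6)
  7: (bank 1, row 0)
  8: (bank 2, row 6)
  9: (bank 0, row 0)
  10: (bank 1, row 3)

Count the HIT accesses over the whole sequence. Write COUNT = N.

  [0] b4 r11: had r11 ⇒ H
  [1] b2 r1: no row ⇒ E
  [2] b4 r11: had r11 ⇒ H
  [3] b5 r11: no row ⇒ E
  [4] b2 r2: had r1 ⇒ C
  [5] b2 r6: had r2 ⇒ C
  [6] b3 r6: no row ⇒ E
  [7] b1 r0: no row ⇒ E
  [8] b2 r6: had r6 ⇒ H
  [9] b0 r0: no row ⇒ E
  [10] b1 r3: had r0 ⇒ C

COUNT = 3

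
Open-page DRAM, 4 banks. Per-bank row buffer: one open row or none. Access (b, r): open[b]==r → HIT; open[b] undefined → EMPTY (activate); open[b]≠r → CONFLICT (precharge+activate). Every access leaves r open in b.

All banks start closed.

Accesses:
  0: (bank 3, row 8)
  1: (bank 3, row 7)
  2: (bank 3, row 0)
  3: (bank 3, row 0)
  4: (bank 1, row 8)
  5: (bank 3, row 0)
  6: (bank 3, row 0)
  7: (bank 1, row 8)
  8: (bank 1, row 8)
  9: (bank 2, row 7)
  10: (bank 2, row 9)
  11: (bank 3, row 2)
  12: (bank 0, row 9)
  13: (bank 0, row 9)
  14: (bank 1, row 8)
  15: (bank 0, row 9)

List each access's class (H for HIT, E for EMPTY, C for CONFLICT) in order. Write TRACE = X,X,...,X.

0: bank 3 row 8 — prev None → EMPTY
1: bank 3 row 7 — prev 8 → CONFLICT
2: bank 3 row 0 — prev 7 → CONFLICT
3: bank 3 row 0 — prev 0 → HIT
4: bank 1 row 8 — prev None → EMPTY
5: bank 3 row 0 — prev 0 → HIT
6: bank 3 row 0 — prev 0 → HIT
7: bank 1 row 8 — prev 8 → HIT
8: bank 1 row 8 — prev 8 → HIT
9: bank 2 row 7 — prev None → EMPTY
10: bank 2 row 9 — prev 7 → CONFLICT
11: bank 3 row 2 — prev 0 → CONFLICT
12: bank 0 row 9 — prev None → EMPTY
13: bank 0 row 9 — prev 9 → HIT
14: bank 1 row 8 — prev 8 → HIT
15: bank 0 row 9 — prev 9 → HIT

TRACE = E,C,C,H,E,H,H,H,H,E,C,C,E,H,H,H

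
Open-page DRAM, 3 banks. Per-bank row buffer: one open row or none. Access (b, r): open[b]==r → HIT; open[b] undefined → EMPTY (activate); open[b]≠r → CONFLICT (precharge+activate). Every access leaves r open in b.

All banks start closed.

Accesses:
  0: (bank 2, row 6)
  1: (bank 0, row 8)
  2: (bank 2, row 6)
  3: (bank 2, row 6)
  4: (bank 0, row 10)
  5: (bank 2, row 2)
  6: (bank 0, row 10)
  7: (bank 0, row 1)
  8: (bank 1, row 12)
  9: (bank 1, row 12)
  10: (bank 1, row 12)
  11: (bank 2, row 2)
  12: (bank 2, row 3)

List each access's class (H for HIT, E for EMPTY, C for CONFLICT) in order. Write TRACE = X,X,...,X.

TRACE = E,E,H,H,C,C,H,C,E,H,H,H,C

  [0] b2 r6: no row ⇒ E
  [1] b0 r8: no row ⇒ E
  [2] b2 r6: had r6 ⇒ H
  [3] b2 r6: had r6 ⇒ H
  [4] b0 r10: had r8 ⇒ C
  [5] b2 r2: had r6 ⇒ C
  [6] b0 r10: had r10 ⇒ H
  [7] b0 r1: had r10 ⇒ C
  [8] b1 r12: no row ⇒ E
  [9] b1 r12: had r12 ⇒ H
  [10] b1 r12: had r12 ⇒ H
  [11] b2 r2: had r2 ⇒ H
  [12] b2 r3: had r2 ⇒ C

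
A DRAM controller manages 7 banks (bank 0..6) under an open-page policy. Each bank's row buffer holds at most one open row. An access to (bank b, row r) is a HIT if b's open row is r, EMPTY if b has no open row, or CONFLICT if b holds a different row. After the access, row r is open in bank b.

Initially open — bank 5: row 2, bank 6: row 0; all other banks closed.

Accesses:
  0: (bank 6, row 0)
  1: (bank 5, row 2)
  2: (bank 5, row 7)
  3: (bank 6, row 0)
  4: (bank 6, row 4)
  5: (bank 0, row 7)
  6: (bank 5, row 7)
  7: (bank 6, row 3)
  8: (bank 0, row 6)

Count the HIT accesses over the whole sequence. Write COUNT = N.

COUNT = 4

step 0: bank6 0->0 [HIT]
step 1: bank5 2->2 [HIT]
step 2: bank5 2->7 [CONFLICT]
step 3: bank6 0->0 [HIT]
step 4: bank6 0->4 [CONFLICT]
step 5: bank0 None->7 [EMPTY]
step 6: bank5 7->7 [HIT]
step 7: bank6 4->3 [CONFLICT]
step 8: bank0 7->6 [CONFLICT]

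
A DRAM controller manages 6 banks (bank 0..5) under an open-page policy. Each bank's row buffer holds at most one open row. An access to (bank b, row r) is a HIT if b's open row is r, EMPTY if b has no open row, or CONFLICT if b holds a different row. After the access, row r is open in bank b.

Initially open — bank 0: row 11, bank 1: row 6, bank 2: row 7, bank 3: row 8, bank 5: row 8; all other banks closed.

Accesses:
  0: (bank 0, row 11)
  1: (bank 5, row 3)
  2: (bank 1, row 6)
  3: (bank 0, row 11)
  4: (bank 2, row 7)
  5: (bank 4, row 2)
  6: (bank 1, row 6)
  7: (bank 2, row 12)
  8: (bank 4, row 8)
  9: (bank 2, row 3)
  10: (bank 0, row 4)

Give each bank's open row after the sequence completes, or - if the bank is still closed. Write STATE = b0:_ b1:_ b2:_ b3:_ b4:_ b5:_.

STATE = b0:4 b1:6 b2:3 b3:8 b4:8 b5:3

#0 (0,11) H  (was 11)
#1 (5,3) C  (was 8)
#2 (1,6) H  (was 6)
#3 (0,11) H  (was 11)
#4 (2,7) H  (was 7)
#5 (4,2) E
#6 (1,6) H  (was 6)
#7 (2,12) C  (was 7)
#8 (4,8) C  (was 2)
#9 (2,3) C  (was 12)
#10 (0,4) C  (was 11)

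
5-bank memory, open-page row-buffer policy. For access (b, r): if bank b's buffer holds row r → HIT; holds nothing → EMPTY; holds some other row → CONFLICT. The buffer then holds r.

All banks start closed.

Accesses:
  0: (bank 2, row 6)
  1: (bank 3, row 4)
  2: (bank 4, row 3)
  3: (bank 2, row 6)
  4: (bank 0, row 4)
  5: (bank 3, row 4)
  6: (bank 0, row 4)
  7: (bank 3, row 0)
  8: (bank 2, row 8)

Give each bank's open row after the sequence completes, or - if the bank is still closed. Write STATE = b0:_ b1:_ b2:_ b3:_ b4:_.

step 0: bank2 None->6 [EMPTY]
step 1: bank3 None->4 [EMPTY]
step 2: bank4 None->3 [EMPTY]
step 3: bank2 6->6 [HIT]
step 4: bank0 None->4 [EMPTY]
step 5: bank3 4->4 [HIT]
step 6: bank0 4->4 [HIT]
step 7: bank3 4->0 [CONFLICT]
step 8: bank2 6->8 [CONFLICT]

STATE = b0:4 b1:- b2:8 b3:0 b4:3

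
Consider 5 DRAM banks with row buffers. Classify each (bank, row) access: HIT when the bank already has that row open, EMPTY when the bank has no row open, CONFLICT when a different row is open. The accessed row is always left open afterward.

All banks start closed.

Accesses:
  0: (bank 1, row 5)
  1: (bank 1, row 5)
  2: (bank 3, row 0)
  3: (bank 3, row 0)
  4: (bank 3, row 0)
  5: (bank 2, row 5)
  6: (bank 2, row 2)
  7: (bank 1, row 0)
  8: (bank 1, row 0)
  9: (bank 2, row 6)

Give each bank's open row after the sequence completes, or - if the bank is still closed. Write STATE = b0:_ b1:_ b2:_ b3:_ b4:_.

0: bank 1 row 5 — prev None → EMPTY
1: bank 1 row 5 — prev 5 → HIT
2: bank 3 row 0 — prev None → EMPTY
3: bank 3 row 0 — prev 0 → HIT
4: bank 3 row 0 — prev 0 → HIT
5: bank 2 row 5 — prev None → EMPTY
6: bank 2 row 2 — prev 5 → CONFLICT
7: bank 1 row 0 — prev 5 → CONFLICT
8: bank 1 row 0 — prev 0 → HIT
9: bank 2 row 6 — prev 2 → CONFLICT

STATE = b0:- b1:0 b2:6 b3:0 b4:-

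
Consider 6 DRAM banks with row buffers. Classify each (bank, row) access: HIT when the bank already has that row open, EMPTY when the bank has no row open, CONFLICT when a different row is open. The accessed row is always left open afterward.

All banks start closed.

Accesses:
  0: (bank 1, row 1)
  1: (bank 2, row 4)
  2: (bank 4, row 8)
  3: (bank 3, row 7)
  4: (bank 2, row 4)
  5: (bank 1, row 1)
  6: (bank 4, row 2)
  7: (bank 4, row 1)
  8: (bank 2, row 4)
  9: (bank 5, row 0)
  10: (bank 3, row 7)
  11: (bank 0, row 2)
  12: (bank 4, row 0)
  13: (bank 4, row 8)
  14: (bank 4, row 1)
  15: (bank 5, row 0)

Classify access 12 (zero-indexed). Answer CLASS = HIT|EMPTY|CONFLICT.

CLASS = CONFLICT

  [0] b1 r1: no row ⇒ E
  [1] b2 r4: no row ⇒ E
  [2] b4 r8: no row ⇒ E
  [3] b3 r7: no row ⇒ E
  [4] b2 r4: had r4 ⇒ H
  [5] b1 r1: had r1 ⇒ H
  [6] b4 r2: had r8 ⇒ C
  [7] b4 r1: had r2 ⇒ C
  [8] b2 r4: had r4 ⇒ H
  [9] b5 r0: no row ⇒ E
  [10] b3 r7: had r7 ⇒ H
  [11] b0 r2: no row ⇒ E
  [12] b4 r0: had r1 ⇒ C
  [13] b4 r8: had r0 ⇒ C
  [14] b4 r1: had r8 ⇒ C
  [15] b5 r0: had r0 ⇒ H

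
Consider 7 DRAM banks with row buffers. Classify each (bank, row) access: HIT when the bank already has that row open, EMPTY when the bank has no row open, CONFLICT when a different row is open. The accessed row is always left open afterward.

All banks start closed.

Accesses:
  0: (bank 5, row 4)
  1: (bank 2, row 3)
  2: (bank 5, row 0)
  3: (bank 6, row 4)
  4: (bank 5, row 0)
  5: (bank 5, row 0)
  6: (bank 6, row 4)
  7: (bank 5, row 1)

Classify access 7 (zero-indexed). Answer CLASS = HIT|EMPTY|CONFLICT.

CLASS = CONFLICT

step 0: bank5 None->4 [EMPTY]
step 1: bank2 None->3 [EMPTY]
step 2: bank5 4->0 [CONFLICT]
step 3: bank6 None->4 [EMPTY]
step 4: bank5 0->0 [HIT]
step 5: bank5 0->0 [HIT]
step 6: bank6 4->4 [HIT]
step 7: bank5 0->1 [CONFLICT]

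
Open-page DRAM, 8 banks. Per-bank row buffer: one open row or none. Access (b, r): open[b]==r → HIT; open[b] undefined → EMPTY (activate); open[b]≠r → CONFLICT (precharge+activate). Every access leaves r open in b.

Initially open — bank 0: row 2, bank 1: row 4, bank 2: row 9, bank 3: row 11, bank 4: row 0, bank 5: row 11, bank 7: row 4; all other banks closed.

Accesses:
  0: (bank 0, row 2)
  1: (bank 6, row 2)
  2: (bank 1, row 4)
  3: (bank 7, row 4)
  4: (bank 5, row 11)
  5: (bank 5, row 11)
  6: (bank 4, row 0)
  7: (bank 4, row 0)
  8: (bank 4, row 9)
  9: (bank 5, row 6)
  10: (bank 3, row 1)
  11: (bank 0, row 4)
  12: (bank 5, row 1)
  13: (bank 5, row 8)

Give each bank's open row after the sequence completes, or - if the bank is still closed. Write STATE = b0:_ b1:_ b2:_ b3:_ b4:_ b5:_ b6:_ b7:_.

#0 (0,2) H  (was 2)
#1 (6,2) E
#2 (1,4) H  (was 4)
#3 (7,4) H  (was 4)
#4 (5,11) H  (was 11)
#5 (5,11) H  (was 11)
#6 (4,0) H  (was 0)
#7 (4,0) H  (was 0)
#8 (4,9) C  (was 0)
#9 (5,6) C  (was 11)
#10 (3,1) C  (was 11)
#11 (0,4) C  (was 2)
#12 (5,1) C  (was 6)
#13 (5,8) C  (was 1)

STATE = b0:4 b1:4 b2:9 b3:1 b4:9 b5:8 b6:2 b7:4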